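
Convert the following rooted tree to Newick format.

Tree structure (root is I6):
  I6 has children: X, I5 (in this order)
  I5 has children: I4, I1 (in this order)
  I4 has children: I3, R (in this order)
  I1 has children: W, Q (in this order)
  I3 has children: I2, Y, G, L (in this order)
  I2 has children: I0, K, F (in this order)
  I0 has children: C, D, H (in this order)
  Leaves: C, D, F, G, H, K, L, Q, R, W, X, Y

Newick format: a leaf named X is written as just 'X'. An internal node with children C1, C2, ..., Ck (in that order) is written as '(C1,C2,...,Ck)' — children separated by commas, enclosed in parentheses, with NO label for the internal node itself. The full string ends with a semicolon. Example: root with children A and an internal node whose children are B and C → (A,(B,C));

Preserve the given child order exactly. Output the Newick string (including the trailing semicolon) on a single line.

internal I6 with children ['X', 'I5']
  leaf 'X' → 'X'
  internal I5 with children ['I4', 'I1']
    internal I4 with children ['I3', 'R']
      internal I3 with children ['I2', 'Y', 'G', 'L']
        internal I2 with children ['I0', 'K', 'F']
          internal I0 with children ['C', 'D', 'H']
            leaf 'C' → 'C'
            leaf 'D' → 'D'
            leaf 'H' → 'H'
          → '(C,D,H)'
          leaf 'K' → 'K'
          leaf 'F' → 'F'
        → '((C,D,H),K,F)'
        leaf 'Y' → 'Y'
        leaf 'G' → 'G'
        leaf 'L' → 'L'
      → '(((C,D,H),K,F),Y,G,L)'
      leaf 'R' → 'R'
    → '((((C,D,H),K,F),Y,G,L),R)'
    internal I1 with children ['W', 'Q']
      leaf 'W' → 'W'
      leaf 'Q' → 'Q'
    → '(W,Q)'
  → '(((((C,D,H),K,F),Y,G,L),R),(W,Q))'
→ '(X,(((((C,D,H),K,F),Y,G,L),R),(W,Q)))'
Final: (X,(((((C,D,H),K,F),Y,G,L),R),(W,Q)));

Answer: (X,(((((C,D,H),K,F),Y,G,L),R),(W,Q)));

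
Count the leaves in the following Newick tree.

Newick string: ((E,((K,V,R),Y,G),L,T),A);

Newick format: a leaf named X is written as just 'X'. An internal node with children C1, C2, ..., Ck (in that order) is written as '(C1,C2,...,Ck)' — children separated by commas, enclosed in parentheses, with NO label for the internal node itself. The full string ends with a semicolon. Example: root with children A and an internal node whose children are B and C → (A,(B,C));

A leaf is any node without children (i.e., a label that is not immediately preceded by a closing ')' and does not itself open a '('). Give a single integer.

Newick: ((E,((K,V,R),Y,G),L,T),A);
Scan left-to-right; a leaf is any maximal label run not followed by '(':
  pos 2: leaf 'E' → count = 1
  pos 6: leaf 'K' → count = 2
  pos 8: leaf 'V' → count = 3
  pos 10: leaf 'R' → count = 4
  pos 13: leaf 'Y' → count = 5
  pos 15: leaf 'G' → count = 6
  pos 18: leaf 'L' → count = 7
  pos 20: leaf 'T' → count = 8
  pos 23: leaf 'A' → count = 9
Total leaves: 9

Answer: 9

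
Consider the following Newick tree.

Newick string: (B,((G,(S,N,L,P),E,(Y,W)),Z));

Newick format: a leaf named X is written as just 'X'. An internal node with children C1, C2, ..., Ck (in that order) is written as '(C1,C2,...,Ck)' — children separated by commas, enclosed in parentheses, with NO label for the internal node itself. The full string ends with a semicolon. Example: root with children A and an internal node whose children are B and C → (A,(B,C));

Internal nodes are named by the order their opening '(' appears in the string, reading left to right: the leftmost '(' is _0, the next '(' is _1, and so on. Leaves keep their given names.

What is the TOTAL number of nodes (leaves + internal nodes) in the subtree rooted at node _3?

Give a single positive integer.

Newick: (B,((G,(S,N,L,P),E,(Y,W)),Z));
Locate _3: it is the '(' at position 7 (the 4th '(' reading left to right).
Query: subtree rooted at _3
_3: subtree_size = 1 + 4
  S: subtree_size = 1 + 0
  N: subtree_size = 1 + 0
  L: subtree_size = 1 + 0
  P: subtree_size = 1 + 0
Total subtree size of _3: 5

Answer: 5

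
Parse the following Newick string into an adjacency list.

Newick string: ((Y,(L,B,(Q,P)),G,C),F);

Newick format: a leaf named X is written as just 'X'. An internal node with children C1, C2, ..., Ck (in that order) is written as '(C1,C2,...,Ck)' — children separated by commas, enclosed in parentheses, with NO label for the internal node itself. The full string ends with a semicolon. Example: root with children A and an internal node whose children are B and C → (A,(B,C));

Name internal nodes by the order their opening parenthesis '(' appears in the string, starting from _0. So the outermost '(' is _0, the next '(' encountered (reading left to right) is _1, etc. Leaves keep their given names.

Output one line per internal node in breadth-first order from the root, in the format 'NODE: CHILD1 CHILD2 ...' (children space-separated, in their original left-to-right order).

Answer: _0: _1 F
_1: Y _2 G C
_2: L B _3
_3: Q P

Derivation:
Input: ((Y,(L,B,(Q,P)),G,C),F);
Scanning left-to-right, naming '(' by encounter order:
  pos 0: '(' -> open internal node _0 (depth 1)
  pos 1: '(' -> open internal node _1 (depth 2)
  pos 4: '(' -> open internal node _2 (depth 3)
  pos 9: '(' -> open internal node _3 (depth 4)
  pos 13: ')' -> close internal node _3 (now at depth 3)
  pos 14: ')' -> close internal node _2 (now at depth 2)
  pos 19: ')' -> close internal node _1 (now at depth 1)
  pos 22: ')' -> close internal node _0 (now at depth 0)
Total internal nodes: 4
BFS adjacency from root:
  _0: _1 F
  _1: Y _2 G C
  _2: L B _3
  _3: Q P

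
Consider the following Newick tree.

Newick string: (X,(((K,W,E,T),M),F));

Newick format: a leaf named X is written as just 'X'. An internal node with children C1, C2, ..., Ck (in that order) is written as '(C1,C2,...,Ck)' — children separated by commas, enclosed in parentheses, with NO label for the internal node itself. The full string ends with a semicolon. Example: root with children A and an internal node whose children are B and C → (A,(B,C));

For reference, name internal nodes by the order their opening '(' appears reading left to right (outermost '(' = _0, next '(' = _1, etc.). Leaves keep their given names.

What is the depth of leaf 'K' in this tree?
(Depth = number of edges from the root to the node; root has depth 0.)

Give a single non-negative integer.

Newick: (X,(((K,W,E,T),M),F));
Naming internals by '(' encounter order: outermost '(' = _0, next = _1, ...
Query node: K
Path from root: _0 -> _1 -> _2 -> _3 -> K
Depth of K: 4 (number of edges from root)

Answer: 4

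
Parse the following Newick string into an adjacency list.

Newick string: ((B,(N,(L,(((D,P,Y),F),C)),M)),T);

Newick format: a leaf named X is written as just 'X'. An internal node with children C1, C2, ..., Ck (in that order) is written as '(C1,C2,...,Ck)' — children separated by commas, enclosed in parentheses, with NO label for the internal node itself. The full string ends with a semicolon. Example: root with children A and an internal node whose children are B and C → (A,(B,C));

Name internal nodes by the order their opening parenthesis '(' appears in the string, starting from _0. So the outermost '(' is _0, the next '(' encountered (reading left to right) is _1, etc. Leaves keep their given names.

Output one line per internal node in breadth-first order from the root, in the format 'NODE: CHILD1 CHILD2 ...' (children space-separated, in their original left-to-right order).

Input: ((B,(N,(L,(((D,P,Y),F),C)),M)),T);
Scanning left-to-right, naming '(' by encounter order:
  pos 0: '(' -> open internal node _0 (depth 1)
  pos 1: '(' -> open internal node _1 (depth 2)
  pos 4: '(' -> open internal node _2 (depth 3)
  pos 7: '(' -> open internal node _3 (depth 4)
  pos 10: '(' -> open internal node _4 (depth 5)
  pos 11: '(' -> open internal node _5 (depth 6)
  pos 12: '(' -> open internal node _6 (depth 7)
  pos 18: ')' -> close internal node _6 (now at depth 6)
  pos 21: ')' -> close internal node _5 (now at depth 5)
  pos 24: ')' -> close internal node _4 (now at depth 4)
  pos 25: ')' -> close internal node _3 (now at depth 3)
  pos 28: ')' -> close internal node _2 (now at depth 2)
  pos 29: ')' -> close internal node _1 (now at depth 1)
  pos 32: ')' -> close internal node _0 (now at depth 0)
Total internal nodes: 7
BFS adjacency from root:
  _0: _1 T
  _1: B _2
  _2: N _3 M
  _3: L _4
  _4: _5 C
  _5: _6 F
  _6: D P Y

Answer: _0: _1 T
_1: B _2
_2: N _3 M
_3: L _4
_4: _5 C
_5: _6 F
_6: D P Y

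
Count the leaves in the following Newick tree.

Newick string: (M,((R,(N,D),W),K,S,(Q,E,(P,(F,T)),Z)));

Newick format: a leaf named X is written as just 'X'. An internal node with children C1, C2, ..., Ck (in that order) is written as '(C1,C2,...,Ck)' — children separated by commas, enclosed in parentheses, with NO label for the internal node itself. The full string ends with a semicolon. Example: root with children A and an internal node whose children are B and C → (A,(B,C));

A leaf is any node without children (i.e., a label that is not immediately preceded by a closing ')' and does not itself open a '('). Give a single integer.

Answer: 13

Derivation:
Newick: (M,((R,(N,D),W),K,S,(Q,E,(P,(F,T)),Z)));
Scan left-to-right; a leaf is any maximal label run not followed by '(':
  pos 1: leaf 'M' → count = 1
  pos 5: leaf 'R' → count = 2
  pos 8: leaf 'N' → count = 3
  pos 10: leaf 'D' → count = 4
  pos 13: leaf 'W' → count = 5
  pos 16: leaf 'K' → count = 6
  pos 18: leaf 'S' → count = 7
  pos 21: leaf 'Q' → count = 8
  pos 23: leaf 'E' → count = 9
  pos 26: leaf 'P' → count = 10
  pos 29: leaf 'F' → count = 11
  pos 31: leaf 'T' → count = 12
  pos 35: leaf 'Z' → count = 13
Total leaves: 13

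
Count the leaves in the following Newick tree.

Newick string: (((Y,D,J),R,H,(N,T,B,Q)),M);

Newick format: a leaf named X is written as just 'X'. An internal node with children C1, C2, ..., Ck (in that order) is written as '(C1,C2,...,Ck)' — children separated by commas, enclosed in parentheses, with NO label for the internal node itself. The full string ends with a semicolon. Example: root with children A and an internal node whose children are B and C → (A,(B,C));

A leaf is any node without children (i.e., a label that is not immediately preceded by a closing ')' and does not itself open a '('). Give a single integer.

Newick: (((Y,D,J),R,H,(N,T,B,Q)),M);
Scan left-to-right; a leaf is any maximal label run not followed by '(':
  pos 3: leaf 'Y' → count = 1
  pos 5: leaf 'D' → count = 2
  pos 7: leaf 'J' → count = 3
  pos 10: leaf 'R' → count = 4
  pos 12: leaf 'H' → count = 5
  pos 15: leaf 'N' → count = 6
  pos 17: leaf 'T' → count = 7
  pos 19: leaf 'B' → count = 8
  pos 21: leaf 'Q' → count = 9
  pos 25: leaf 'M' → count = 10
Total leaves: 10

Answer: 10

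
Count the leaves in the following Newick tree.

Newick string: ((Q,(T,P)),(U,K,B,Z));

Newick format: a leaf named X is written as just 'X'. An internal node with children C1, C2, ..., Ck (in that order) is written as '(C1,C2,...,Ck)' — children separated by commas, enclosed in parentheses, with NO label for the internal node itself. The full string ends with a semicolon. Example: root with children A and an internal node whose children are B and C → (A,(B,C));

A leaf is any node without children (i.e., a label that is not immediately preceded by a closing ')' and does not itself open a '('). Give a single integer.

Newick: ((Q,(T,P)),(U,K,B,Z));
Scan left-to-right; a leaf is any maximal label run not followed by '(':
  pos 2: leaf 'Q' → count = 1
  pos 5: leaf 'T' → count = 2
  pos 7: leaf 'P' → count = 3
  pos 12: leaf 'U' → count = 4
  pos 14: leaf 'K' → count = 5
  pos 16: leaf 'B' → count = 6
  pos 18: leaf 'Z' → count = 7
Total leaves: 7

Answer: 7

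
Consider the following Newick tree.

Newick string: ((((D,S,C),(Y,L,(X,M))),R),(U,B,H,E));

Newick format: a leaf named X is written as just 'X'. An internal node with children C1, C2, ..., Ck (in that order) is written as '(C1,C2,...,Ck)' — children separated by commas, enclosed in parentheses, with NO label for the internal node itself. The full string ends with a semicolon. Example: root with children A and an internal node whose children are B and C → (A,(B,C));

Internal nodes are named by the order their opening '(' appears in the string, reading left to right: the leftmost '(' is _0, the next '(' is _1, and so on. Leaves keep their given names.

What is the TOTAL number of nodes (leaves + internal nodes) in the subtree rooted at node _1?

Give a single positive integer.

Answer: 13

Derivation:
Newick: ((((D,S,C),(Y,L,(X,M))),R),(U,B,H,E));
Locate _1: it is the '(' at position 1 (the 2nd '(' reading left to right).
Query: subtree rooted at _1
_1: subtree_size = 1 + 12
  _2: subtree_size = 1 + 10
    _3: subtree_size = 1 + 3
      D: subtree_size = 1 + 0
      S: subtree_size = 1 + 0
      C: subtree_size = 1 + 0
    _4: subtree_size = 1 + 5
      Y: subtree_size = 1 + 0
      L: subtree_size = 1 + 0
      _5: subtree_size = 1 + 2
        X: subtree_size = 1 + 0
        M: subtree_size = 1 + 0
  R: subtree_size = 1 + 0
Total subtree size of _1: 13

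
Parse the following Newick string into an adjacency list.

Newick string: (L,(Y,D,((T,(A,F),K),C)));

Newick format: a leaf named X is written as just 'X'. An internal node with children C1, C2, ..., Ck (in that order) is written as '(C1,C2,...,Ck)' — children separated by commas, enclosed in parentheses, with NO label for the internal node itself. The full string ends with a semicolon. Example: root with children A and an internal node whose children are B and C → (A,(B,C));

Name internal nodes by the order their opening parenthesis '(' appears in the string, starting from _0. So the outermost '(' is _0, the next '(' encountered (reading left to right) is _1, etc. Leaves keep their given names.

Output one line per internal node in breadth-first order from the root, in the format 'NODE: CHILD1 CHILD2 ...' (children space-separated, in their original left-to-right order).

Input: (L,(Y,D,((T,(A,F),K),C)));
Scanning left-to-right, naming '(' by encounter order:
  pos 0: '(' -> open internal node _0 (depth 1)
  pos 3: '(' -> open internal node _1 (depth 2)
  pos 8: '(' -> open internal node _2 (depth 3)
  pos 9: '(' -> open internal node _3 (depth 4)
  pos 12: '(' -> open internal node _4 (depth 5)
  pos 16: ')' -> close internal node _4 (now at depth 4)
  pos 19: ')' -> close internal node _3 (now at depth 3)
  pos 22: ')' -> close internal node _2 (now at depth 2)
  pos 23: ')' -> close internal node _1 (now at depth 1)
  pos 24: ')' -> close internal node _0 (now at depth 0)
Total internal nodes: 5
BFS adjacency from root:
  _0: L _1
  _1: Y D _2
  _2: _3 C
  _3: T _4 K
  _4: A F

Answer: _0: L _1
_1: Y D _2
_2: _3 C
_3: T _4 K
_4: A F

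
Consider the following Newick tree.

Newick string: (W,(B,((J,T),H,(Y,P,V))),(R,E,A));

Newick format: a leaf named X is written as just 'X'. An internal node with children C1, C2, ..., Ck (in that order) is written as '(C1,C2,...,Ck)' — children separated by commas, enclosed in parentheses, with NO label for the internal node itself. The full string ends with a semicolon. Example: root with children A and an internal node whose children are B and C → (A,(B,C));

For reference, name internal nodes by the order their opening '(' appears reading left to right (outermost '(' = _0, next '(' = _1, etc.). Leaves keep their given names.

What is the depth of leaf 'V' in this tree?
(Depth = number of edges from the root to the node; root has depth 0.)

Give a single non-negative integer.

Answer: 4

Derivation:
Newick: (W,(B,((J,T),H,(Y,P,V))),(R,E,A));
Naming internals by '(' encounter order: outermost '(' = _0, next = _1, ...
Query node: V
Path from root: _0 -> _1 -> _2 -> _4 -> V
Depth of V: 4 (number of edges from root)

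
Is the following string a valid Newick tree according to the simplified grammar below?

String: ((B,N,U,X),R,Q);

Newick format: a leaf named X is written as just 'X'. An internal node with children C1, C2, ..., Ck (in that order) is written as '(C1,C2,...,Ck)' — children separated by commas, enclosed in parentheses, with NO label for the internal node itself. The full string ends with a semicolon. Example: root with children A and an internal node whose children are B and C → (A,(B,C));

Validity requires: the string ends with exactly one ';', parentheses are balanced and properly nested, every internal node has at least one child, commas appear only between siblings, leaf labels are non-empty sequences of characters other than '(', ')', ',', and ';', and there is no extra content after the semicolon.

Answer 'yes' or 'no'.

Answer: yes

Derivation:
Input: ((B,N,U,X),R,Q);
Paren balance: 2 '(' vs 2 ')' OK
Ends with single ';': True
Full parse: OK
Valid: True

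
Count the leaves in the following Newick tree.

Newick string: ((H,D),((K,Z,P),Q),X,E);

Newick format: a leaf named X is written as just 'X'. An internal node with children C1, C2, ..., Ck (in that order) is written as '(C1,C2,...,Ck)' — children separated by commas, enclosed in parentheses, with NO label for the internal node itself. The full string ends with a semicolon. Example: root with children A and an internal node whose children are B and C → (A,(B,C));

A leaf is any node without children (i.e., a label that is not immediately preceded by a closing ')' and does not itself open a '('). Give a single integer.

Answer: 8

Derivation:
Newick: ((H,D),((K,Z,P),Q),X,E);
Scan left-to-right; a leaf is any maximal label run not followed by '(':
  pos 2: leaf 'H' → count = 1
  pos 4: leaf 'D' → count = 2
  pos 9: leaf 'K' → count = 3
  pos 11: leaf 'Z' → count = 4
  pos 13: leaf 'P' → count = 5
  pos 16: leaf 'Q' → count = 6
  pos 19: leaf 'X' → count = 7
  pos 21: leaf 'E' → count = 8
Total leaves: 8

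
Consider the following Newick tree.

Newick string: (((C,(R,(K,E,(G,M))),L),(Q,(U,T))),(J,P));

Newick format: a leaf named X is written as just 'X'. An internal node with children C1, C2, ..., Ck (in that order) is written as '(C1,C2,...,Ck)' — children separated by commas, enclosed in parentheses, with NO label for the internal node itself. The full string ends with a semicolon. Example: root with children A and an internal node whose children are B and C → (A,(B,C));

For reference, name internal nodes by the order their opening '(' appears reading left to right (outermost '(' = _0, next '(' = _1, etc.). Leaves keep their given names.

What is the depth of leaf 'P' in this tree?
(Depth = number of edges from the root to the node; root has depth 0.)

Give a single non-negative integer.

Answer: 2

Derivation:
Newick: (((C,(R,(K,E,(G,M))),L),(Q,(U,T))),(J,P));
Naming internals by '(' encounter order: outermost '(' = _0, next = _1, ...
Query node: P
Path from root: _0 -> _8 -> P
Depth of P: 2 (number of edges from root)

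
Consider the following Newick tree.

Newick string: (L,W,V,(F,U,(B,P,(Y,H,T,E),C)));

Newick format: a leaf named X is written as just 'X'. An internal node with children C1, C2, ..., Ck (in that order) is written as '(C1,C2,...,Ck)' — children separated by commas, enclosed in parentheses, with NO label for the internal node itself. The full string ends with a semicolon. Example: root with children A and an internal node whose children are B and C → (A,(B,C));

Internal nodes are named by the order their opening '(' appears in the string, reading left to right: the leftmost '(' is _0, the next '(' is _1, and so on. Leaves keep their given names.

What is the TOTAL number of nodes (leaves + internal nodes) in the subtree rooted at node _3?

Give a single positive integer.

Newick: (L,W,V,(F,U,(B,P,(Y,H,T,E),C)));
Locate _3: it is the '(' at position 17 (the 4th '(' reading left to right).
Query: subtree rooted at _3
_3: subtree_size = 1 + 4
  Y: subtree_size = 1 + 0
  H: subtree_size = 1 + 0
  T: subtree_size = 1 + 0
  E: subtree_size = 1 + 0
Total subtree size of _3: 5

Answer: 5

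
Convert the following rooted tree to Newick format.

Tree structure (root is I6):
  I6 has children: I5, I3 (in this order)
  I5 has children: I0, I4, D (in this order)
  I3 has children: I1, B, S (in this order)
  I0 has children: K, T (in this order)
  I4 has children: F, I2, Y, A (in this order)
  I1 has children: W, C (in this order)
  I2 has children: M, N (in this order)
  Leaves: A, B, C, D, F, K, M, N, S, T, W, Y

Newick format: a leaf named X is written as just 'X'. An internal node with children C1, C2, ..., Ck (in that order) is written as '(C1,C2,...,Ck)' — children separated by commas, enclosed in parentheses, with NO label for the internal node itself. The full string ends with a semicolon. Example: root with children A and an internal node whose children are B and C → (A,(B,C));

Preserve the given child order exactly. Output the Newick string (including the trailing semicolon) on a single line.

internal I6 with children ['I5', 'I3']
  internal I5 with children ['I0', 'I4', 'D']
    internal I0 with children ['K', 'T']
      leaf 'K' → 'K'
      leaf 'T' → 'T'
    → '(K,T)'
    internal I4 with children ['F', 'I2', 'Y', 'A']
      leaf 'F' → 'F'
      internal I2 with children ['M', 'N']
        leaf 'M' → 'M'
        leaf 'N' → 'N'
      → '(M,N)'
      leaf 'Y' → 'Y'
      leaf 'A' → 'A'
    → '(F,(M,N),Y,A)'
    leaf 'D' → 'D'
  → '((K,T),(F,(M,N),Y,A),D)'
  internal I3 with children ['I1', 'B', 'S']
    internal I1 with children ['W', 'C']
      leaf 'W' → 'W'
      leaf 'C' → 'C'
    → '(W,C)'
    leaf 'B' → 'B'
    leaf 'S' → 'S'
  → '((W,C),B,S)'
→ '(((K,T),(F,(M,N),Y,A),D),((W,C),B,S))'
Final: (((K,T),(F,(M,N),Y,A),D),((W,C),B,S));

Answer: (((K,T),(F,(M,N),Y,A),D),((W,C),B,S));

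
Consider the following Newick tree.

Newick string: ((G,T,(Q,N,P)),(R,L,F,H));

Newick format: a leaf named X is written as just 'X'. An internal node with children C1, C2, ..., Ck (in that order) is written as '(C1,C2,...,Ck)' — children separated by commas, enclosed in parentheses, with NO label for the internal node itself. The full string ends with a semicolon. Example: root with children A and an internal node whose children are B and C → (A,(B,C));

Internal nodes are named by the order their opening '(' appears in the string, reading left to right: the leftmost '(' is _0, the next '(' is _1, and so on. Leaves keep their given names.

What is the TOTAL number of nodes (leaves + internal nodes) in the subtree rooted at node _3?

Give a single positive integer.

Answer: 5

Derivation:
Newick: ((G,T,(Q,N,P)),(R,L,F,H));
Locate _3: it is the '(' at position 15 (the 4th '(' reading left to right).
Query: subtree rooted at _3
_3: subtree_size = 1 + 4
  R: subtree_size = 1 + 0
  L: subtree_size = 1 + 0
  F: subtree_size = 1 + 0
  H: subtree_size = 1 + 0
Total subtree size of _3: 5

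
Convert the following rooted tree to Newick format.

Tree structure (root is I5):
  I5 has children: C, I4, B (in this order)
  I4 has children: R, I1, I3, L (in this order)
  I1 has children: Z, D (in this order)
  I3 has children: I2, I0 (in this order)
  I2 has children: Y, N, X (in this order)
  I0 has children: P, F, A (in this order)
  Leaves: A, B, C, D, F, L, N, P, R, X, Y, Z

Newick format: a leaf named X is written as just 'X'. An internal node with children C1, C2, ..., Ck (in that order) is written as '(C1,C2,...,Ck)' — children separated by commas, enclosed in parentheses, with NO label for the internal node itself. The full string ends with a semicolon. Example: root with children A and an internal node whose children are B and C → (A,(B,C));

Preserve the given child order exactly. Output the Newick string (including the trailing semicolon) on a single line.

internal I5 with children ['C', 'I4', 'B']
  leaf 'C' → 'C'
  internal I4 with children ['R', 'I1', 'I3', 'L']
    leaf 'R' → 'R'
    internal I1 with children ['Z', 'D']
      leaf 'Z' → 'Z'
      leaf 'D' → 'D'
    → '(Z,D)'
    internal I3 with children ['I2', 'I0']
      internal I2 with children ['Y', 'N', 'X']
        leaf 'Y' → 'Y'
        leaf 'N' → 'N'
        leaf 'X' → 'X'
      → '(Y,N,X)'
      internal I0 with children ['P', 'F', 'A']
        leaf 'P' → 'P'
        leaf 'F' → 'F'
        leaf 'A' → 'A'
      → '(P,F,A)'
    → '((Y,N,X),(P,F,A))'
    leaf 'L' → 'L'
  → '(R,(Z,D),((Y,N,X),(P,F,A)),L)'
  leaf 'B' → 'B'
→ '(C,(R,(Z,D),((Y,N,X),(P,F,A)),L),B)'
Final: (C,(R,(Z,D),((Y,N,X),(P,F,A)),L),B);

Answer: (C,(R,(Z,D),((Y,N,X),(P,F,A)),L),B);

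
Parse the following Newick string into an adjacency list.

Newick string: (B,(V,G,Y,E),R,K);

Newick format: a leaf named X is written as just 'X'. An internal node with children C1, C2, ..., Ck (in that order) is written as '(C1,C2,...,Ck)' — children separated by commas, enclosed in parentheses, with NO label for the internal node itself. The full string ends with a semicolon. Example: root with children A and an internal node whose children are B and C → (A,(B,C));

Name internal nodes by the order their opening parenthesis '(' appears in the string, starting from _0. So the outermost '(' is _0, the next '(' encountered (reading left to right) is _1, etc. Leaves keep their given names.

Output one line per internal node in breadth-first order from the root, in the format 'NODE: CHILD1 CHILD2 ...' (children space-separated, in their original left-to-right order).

Answer: _0: B _1 R K
_1: V G Y E

Derivation:
Input: (B,(V,G,Y,E),R,K);
Scanning left-to-right, naming '(' by encounter order:
  pos 0: '(' -> open internal node _0 (depth 1)
  pos 3: '(' -> open internal node _1 (depth 2)
  pos 11: ')' -> close internal node _1 (now at depth 1)
  pos 16: ')' -> close internal node _0 (now at depth 0)
Total internal nodes: 2
BFS adjacency from root:
  _0: B _1 R K
  _1: V G Y E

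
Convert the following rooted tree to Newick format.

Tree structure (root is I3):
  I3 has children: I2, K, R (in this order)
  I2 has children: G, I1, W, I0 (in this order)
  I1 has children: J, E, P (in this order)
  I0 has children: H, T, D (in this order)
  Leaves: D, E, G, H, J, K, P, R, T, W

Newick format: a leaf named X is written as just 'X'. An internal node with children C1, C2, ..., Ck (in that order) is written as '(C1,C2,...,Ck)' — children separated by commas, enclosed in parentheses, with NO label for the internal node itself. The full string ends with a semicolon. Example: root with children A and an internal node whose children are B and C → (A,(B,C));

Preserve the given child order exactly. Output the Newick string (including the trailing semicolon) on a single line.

internal I3 with children ['I2', 'K', 'R']
  internal I2 with children ['G', 'I1', 'W', 'I0']
    leaf 'G' → 'G'
    internal I1 with children ['J', 'E', 'P']
      leaf 'J' → 'J'
      leaf 'E' → 'E'
      leaf 'P' → 'P'
    → '(J,E,P)'
    leaf 'W' → 'W'
    internal I0 with children ['H', 'T', 'D']
      leaf 'H' → 'H'
      leaf 'T' → 'T'
      leaf 'D' → 'D'
    → '(H,T,D)'
  → '(G,(J,E,P),W,(H,T,D))'
  leaf 'K' → 'K'
  leaf 'R' → 'R'
→ '((G,(J,E,P),W,(H,T,D)),K,R)'
Final: ((G,(J,E,P),W,(H,T,D)),K,R);

Answer: ((G,(J,E,P),W,(H,T,D)),K,R);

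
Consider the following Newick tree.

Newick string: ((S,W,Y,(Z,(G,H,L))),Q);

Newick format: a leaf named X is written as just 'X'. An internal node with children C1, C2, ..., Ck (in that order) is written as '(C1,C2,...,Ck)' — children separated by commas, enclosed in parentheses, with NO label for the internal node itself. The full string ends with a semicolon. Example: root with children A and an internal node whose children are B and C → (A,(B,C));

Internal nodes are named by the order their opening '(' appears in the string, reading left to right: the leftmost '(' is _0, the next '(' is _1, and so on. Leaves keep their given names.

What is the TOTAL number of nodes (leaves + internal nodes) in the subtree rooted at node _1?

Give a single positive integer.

Answer: 10

Derivation:
Newick: ((S,W,Y,(Z,(G,H,L))),Q);
Locate _1: it is the '(' at position 1 (the 2nd '(' reading left to right).
Query: subtree rooted at _1
_1: subtree_size = 1 + 9
  S: subtree_size = 1 + 0
  W: subtree_size = 1 + 0
  Y: subtree_size = 1 + 0
  _2: subtree_size = 1 + 5
    Z: subtree_size = 1 + 0
    _3: subtree_size = 1 + 3
      G: subtree_size = 1 + 0
      H: subtree_size = 1 + 0
      L: subtree_size = 1 + 0
Total subtree size of _1: 10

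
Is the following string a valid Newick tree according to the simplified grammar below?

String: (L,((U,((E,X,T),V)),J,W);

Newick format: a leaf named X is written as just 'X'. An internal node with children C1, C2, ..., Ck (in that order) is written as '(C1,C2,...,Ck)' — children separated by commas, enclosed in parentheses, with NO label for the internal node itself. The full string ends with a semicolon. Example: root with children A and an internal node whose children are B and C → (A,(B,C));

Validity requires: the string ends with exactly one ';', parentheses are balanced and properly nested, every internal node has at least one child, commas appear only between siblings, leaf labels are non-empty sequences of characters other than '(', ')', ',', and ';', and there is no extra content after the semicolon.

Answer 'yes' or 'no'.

Answer: no

Derivation:
Input: (L,((U,((E,X,T),V)),J,W);
Paren balance: 5 '(' vs 4 ')' MISMATCH
Ends with single ';': True
Full parse: FAILS (expected , or ) at pos 24)
Valid: False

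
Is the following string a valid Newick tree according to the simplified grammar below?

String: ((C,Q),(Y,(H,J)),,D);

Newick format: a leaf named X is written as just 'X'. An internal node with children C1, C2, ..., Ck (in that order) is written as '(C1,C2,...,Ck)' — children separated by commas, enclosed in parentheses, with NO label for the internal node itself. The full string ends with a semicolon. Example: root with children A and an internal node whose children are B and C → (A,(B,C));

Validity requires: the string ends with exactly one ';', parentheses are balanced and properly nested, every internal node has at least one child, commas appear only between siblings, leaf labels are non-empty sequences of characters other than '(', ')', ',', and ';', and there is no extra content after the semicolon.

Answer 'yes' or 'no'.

Input: ((C,Q),(Y,(H,J)),,D);
Paren balance: 4 '(' vs 4 ')' OK
Ends with single ';': True
Full parse: FAILS (empty leaf label at pos 17)
Valid: False

Answer: no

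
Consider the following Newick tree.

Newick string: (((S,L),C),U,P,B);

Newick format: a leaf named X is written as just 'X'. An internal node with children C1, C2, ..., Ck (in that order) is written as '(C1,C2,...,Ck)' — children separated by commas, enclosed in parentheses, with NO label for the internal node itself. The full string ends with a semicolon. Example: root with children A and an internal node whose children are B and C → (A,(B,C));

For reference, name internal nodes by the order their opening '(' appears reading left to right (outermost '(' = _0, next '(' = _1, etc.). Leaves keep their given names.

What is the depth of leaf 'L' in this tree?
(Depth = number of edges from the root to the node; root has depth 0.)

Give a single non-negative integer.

Newick: (((S,L),C),U,P,B);
Naming internals by '(' encounter order: outermost '(' = _0, next = _1, ...
Query node: L
Path from root: _0 -> _1 -> _2 -> L
Depth of L: 3 (number of edges from root)

Answer: 3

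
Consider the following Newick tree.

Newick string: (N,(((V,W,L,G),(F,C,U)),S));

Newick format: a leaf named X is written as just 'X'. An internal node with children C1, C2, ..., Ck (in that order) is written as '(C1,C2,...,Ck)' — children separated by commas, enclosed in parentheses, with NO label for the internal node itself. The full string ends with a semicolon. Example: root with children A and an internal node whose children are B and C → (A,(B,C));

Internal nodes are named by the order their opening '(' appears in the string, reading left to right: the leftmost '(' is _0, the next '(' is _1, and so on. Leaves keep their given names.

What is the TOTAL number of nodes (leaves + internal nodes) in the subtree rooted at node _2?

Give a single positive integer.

Newick: (N,(((V,W,L,G),(F,C,U)),S));
Locate _2: it is the '(' at position 4 (the 3rd '(' reading left to right).
Query: subtree rooted at _2
_2: subtree_size = 1 + 9
  _3: subtree_size = 1 + 4
    V: subtree_size = 1 + 0
    W: subtree_size = 1 + 0
    L: subtree_size = 1 + 0
    G: subtree_size = 1 + 0
  _4: subtree_size = 1 + 3
    F: subtree_size = 1 + 0
    C: subtree_size = 1 + 0
    U: subtree_size = 1 + 0
Total subtree size of _2: 10

Answer: 10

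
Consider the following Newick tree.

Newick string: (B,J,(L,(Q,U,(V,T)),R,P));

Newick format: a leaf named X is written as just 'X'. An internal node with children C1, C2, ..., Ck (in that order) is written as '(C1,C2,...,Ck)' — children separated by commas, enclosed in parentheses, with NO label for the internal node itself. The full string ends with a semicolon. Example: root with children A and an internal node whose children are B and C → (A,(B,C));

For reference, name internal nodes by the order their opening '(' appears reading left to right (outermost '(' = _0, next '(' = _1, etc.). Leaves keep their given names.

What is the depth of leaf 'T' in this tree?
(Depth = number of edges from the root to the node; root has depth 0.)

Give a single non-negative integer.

Answer: 4

Derivation:
Newick: (B,J,(L,(Q,U,(V,T)),R,P));
Naming internals by '(' encounter order: outermost '(' = _0, next = _1, ...
Query node: T
Path from root: _0 -> _1 -> _2 -> _3 -> T
Depth of T: 4 (number of edges from root)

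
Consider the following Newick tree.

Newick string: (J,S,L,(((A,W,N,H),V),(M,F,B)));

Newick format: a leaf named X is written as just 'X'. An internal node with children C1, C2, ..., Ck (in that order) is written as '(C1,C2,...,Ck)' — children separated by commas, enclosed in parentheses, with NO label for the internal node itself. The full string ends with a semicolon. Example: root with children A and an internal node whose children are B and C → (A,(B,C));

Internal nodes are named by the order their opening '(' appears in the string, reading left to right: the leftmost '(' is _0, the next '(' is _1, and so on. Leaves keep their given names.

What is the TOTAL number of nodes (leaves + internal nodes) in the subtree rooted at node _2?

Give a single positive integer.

Answer: 7

Derivation:
Newick: (J,S,L,(((A,W,N,H),V),(M,F,B)));
Locate _2: it is the '(' at position 8 (the 3rd '(' reading left to right).
Query: subtree rooted at _2
_2: subtree_size = 1 + 6
  _3: subtree_size = 1 + 4
    A: subtree_size = 1 + 0
    W: subtree_size = 1 + 0
    N: subtree_size = 1 + 0
    H: subtree_size = 1 + 0
  V: subtree_size = 1 + 0
Total subtree size of _2: 7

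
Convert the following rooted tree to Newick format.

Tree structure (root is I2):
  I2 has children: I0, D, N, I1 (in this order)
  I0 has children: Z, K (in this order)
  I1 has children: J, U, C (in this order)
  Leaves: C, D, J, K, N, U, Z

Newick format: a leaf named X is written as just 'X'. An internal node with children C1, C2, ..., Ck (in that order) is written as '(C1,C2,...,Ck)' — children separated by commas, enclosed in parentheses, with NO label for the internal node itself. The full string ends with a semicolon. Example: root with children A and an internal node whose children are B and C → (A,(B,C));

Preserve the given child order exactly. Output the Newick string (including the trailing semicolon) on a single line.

Answer: ((Z,K),D,N,(J,U,C));

Derivation:
internal I2 with children ['I0', 'D', 'N', 'I1']
  internal I0 with children ['Z', 'K']
    leaf 'Z' → 'Z'
    leaf 'K' → 'K'
  → '(Z,K)'
  leaf 'D' → 'D'
  leaf 'N' → 'N'
  internal I1 with children ['J', 'U', 'C']
    leaf 'J' → 'J'
    leaf 'U' → 'U'
    leaf 'C' → 'C'
  → '(J,U,C)'
→ '((Z,K),D,N,(J,U,C))'
Final: ((Z,K),D,N,(J,U,C));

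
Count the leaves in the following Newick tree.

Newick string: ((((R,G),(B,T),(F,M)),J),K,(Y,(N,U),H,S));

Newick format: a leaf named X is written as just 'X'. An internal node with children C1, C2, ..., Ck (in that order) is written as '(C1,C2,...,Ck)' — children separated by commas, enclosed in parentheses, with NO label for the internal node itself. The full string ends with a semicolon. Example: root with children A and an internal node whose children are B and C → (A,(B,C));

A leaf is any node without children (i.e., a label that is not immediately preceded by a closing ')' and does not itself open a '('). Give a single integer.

Answer: 13

Derivation:
Newick: ((((R,G),(B,T),(F,M)),J),K,(Y,(N,U),H,S));
Scan left-to-right; a leaf is any maximal label run not followed by '(':
  pos 4: leaf 'R' → count = 1
  pos 6: leaf 'G' → count = 2
  pos 10: leaf 'B' → count = 3
  pos 12: leaf 'T' → count = 4
  pos 16: leaf 'F' → count = 5
  pos 18: leaf 'M' → count = 6
  pos 22: leaf 'J' → count = 7
  pos 25: leaf 'K' → count = 8
  pos 28: leaf 'Y' → count = 9
  pos 31: leaf 'N' → count = 10
  pos 33: leaf 'U' → count = 11
  pos 36: leaf 'H' → count = 12
  pos 38: leaf 'S' → count = 13
Total leaves: 13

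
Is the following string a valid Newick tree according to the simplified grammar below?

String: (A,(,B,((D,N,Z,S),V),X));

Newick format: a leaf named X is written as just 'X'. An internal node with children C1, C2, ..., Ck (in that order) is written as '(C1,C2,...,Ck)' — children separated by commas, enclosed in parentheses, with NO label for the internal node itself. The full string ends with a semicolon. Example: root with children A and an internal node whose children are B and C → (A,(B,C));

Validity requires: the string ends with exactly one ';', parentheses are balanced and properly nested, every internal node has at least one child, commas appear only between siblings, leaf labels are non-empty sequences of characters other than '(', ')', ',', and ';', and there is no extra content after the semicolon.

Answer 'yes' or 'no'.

Answer: no

Derivation:
Input: (A,(,B,((D,N,Z,S),V),X));
Paren balance: 4 '(' vs 4 ')' OK
Ends with single ';': True
Full parse: FAILS (empty leaf label at pos 4)
Valid: False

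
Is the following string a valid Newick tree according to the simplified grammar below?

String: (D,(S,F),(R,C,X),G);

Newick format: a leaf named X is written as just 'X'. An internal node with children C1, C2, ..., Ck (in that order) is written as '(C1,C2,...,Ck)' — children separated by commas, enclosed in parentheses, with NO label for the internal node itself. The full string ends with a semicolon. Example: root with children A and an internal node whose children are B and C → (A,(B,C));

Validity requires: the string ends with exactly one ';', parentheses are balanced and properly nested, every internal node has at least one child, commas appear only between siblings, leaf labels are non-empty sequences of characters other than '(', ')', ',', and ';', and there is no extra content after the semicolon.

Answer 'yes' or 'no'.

Input: (D,(S,F),(R,C,X),G);
Paren balance: 3 '(' vs 3 ')' OK
Ends with single ';': True
Full parse: OK
Valid: True

Answer: yes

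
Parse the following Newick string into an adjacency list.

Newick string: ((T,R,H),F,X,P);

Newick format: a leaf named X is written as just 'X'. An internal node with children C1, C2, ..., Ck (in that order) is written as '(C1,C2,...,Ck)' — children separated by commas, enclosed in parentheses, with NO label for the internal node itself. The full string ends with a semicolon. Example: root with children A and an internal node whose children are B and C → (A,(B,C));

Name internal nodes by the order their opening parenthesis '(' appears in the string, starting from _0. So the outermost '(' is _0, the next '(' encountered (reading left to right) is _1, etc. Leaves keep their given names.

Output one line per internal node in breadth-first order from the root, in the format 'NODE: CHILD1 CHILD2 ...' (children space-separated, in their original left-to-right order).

Answer: _0: _1 F X P
_1: T R H

Derivation:
Input: ((T,R,H),F,X,P);
Scanning left-to-right, naming '(' by encounter order:
  pos 0: '(' -> open internal node _0 (depth 1)
  pos 1: '(' -> open internal node _1 (depth 2)
  pos 7: ')' -> close internal node _1 (now at depth 1)
  pos 14: ')' -> close internal node _0 (now at depth 0)
Total internal nodes: 2
BFS adjacency from root:
  _0: _1 F X P
  _1: T R H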